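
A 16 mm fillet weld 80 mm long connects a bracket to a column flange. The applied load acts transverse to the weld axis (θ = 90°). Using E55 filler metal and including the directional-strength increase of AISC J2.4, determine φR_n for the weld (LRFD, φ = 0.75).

E55XX → F_EXX = 550 MPa.
t_e = 0.707 × 16 = 11.31 mm; A_we = 11.31 × 80 = 905 mm².
Directional factor: 1.0 + 0.5 sin^1.5(90°) = 1.5.
F_nw = 0.6 × 550 × 1.5 = 495 MPa.
φR_n = 0.75 × 495 × 905 × 10⁻³ = 336 kN.

φR_n ≈ 336 kN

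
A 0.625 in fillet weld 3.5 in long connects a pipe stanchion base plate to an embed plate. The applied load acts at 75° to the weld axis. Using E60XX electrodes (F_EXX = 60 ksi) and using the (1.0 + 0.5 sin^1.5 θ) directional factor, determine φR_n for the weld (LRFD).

φR_n ≈ 61.6 kips

t_e = 0.707 × 0.625 = 0.4419 in; A_we = 0.4419 × 3.5 = 1.547 in².
Directional factor: 1.0 + 0.5 sin^1.5(75°) = 1.475.
F_nw = 0.6 × 60 × 1.475 = 53.09 ksi.
φR_n = 0.75 × 53.09 × 1.547 = 61.58 kips.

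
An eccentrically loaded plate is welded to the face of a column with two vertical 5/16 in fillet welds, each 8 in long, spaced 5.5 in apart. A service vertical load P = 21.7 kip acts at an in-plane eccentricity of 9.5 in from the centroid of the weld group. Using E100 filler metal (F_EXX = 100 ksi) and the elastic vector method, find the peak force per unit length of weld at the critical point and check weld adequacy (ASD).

f_max ≈ 5.73 kip/in; adequate

Total weld length L_w = 16 in. Treat welds as unit-width lines.
Polar moment about centroid: J = 2[d³/12 + d(b/2)²] = 2[8³/12 + 8×2.75²] = 206.3 in³.
Direct shear f_v = P/L_w = 21.7 / 16 = 1.356 kip/in (vertical).
Torsion M = P·e = 21.7 × 9.5 = 206.15 kip·in.
Critical point at (x, y) = (2.75, 4) from centroid. f_tx = M·y/J = 3.996 kip/in; f_ty = M·x/J = 2.748 kip/in.
Resultant f_max = √[f_tx² + (f_v + f_ty)²] = √[3.996² + (1.356 + 2.748)²] = 5.728 kip/in.
Capacity per unit length: r_n/Ω = (1/2.0) × 0.6 × 100 × (0.707 × 0.3125) = 6.628 kip/in.
5.728 ≤ 6.628 → adequate.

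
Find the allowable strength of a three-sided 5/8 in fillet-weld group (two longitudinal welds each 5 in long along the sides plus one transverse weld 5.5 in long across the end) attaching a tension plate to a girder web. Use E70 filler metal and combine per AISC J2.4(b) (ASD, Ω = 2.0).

E70XX → F_EXX = 70 ksi.
t_e = 0.707 × 0.625 = 0.4419 in.
R_nwl = 0.6 × 70 × 0.4419 × 10 = 185.6 kips (longitudinal, 2 welds).
R_nwt = 0.6 × 70 × 0.4419 × 5.5 = 102.1 kips (transverse, base value).
(i) R_nwl + R_nwt = 287.7 kips; (ii) 0.85 R_nwl + 1.5 R_nwt = 310.9 kips.
R_n = max = 310.9 kips [governs: (ii)]; R_n/Ω = 155.4 kips.

R_n/Ω ≈ 155 kips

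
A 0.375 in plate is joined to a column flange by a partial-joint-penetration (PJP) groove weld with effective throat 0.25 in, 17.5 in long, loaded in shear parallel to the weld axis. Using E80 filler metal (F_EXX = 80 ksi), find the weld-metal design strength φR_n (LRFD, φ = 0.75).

φR_n ≈ 158 kips

Effective throat (given) t_e = 0.25 in.
A_we = 0.25 × 17.5 = 4.375 in².
F_nw = 0.6 F_EXX = 48 ksi.
φR_n = 0.75 × 48 × 4.375 = 157.5 kips.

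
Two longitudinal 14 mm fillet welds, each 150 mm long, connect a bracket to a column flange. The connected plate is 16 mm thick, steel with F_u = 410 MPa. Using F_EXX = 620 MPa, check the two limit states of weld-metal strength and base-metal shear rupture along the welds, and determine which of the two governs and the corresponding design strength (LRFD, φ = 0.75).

φR_n ≈ 828 kN (weld metal governs)

t_e = 0.707 × 14 = 9.898 mm; L = 300 mm.
Weld metal: φR_n = 0.75 × 0.6 × 620 × 9.898 × 300 × 10⁻³ = 828.5 kN.
Base metal (shear rupture): φR_n = 0.75 × 0.6 × 410 × 16 × 300 × 10⁻³ = 885.6 kN.
Governing: weld metal.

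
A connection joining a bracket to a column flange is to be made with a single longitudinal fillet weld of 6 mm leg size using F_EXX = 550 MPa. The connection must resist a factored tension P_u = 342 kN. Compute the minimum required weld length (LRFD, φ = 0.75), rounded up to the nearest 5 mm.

L = 330 mm

Throat t_e = 0.707 × 6 = 4.242 mm.
φr_n = 0.75 × 0.6 × 550 × 4.242 × 10⁻³ = 1.05 kN/mm.
L_req = P_u / φr_n = 342 / 1.05 = 325.7 mm total.
Round up → use L = 330 mm.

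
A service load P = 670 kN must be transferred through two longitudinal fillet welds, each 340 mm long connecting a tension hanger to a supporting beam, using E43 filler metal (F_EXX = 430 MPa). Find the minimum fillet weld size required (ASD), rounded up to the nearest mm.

w = 11 mm

Total weld length L = 680 mm.
Required throat t_e = P × Ω / (0.6 F_EXX × L) = 670 × 2.0 / (0.6 × 430 × 680 × 10⁻³) = 7.638 mm.
Required leg w = t_e / 0.707 = 10.8 mm → use 11 mm.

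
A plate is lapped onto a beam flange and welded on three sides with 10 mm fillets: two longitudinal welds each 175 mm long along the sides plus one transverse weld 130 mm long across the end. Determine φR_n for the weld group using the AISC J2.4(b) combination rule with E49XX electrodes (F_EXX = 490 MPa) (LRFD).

t_e = 0.707 × 10 = 7.07 mm.
R_nwl = 0.6 × 490 × 7.07 × 350 × 10⁻³ = 727.5 kN (longitudinal, 2 welds).
R_nwt = 0.6 × 490 × 7.07 × 130 × 10⁻³ = 270.2 kN (transverse, base value).
(i) R_nwl + R_nwt = 997.7 kN; (ii) 0.85 R_nwl + 1.5 R_nwt = 1024 kN.
R_n = max = 1024 kN [governs: (ii)]; φR_n = 767.8 kN.

φR_n ≈ 768 kN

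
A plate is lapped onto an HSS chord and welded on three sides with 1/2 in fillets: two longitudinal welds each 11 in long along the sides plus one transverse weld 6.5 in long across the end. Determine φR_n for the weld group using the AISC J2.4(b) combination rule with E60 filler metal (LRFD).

E60XX → F_EXX = 60 ksi.
t_e = 0.707 × 0.5 = 0.3535 in.
R_nwl = 0.6 × 60 × 0.3535 × 22 = 280 kip (longitudinal, 2 welds).
R_nwt = 0.6 × 60 × 0.3535 × 6.5 = 82.72 kip (transverse, base value).
(i) R_nwl + R_nwt = 362.7 kip; (ii) 0.85 R_nwl + 1.5 R_nwt = 362.1 kip.
R_n = max = 362.7 kip [governs: (i)]; φR_n = 272 kip.

φR_n ≈ 272 kip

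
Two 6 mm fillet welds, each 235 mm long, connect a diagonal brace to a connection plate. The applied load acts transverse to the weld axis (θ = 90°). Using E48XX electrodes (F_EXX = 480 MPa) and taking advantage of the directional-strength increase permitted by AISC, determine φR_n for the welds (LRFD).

φR_n ≈ 646 kN

t_e = 0.707 × 6 = 4.242 mm; A_we = 4.242 × 470 = 1994 mm².
Directional factor: 1.0 + 0.5 sin^1.5(90°) = 1.5.
F_nw = 0.6 × 480 × 1.5 = 432 MPa.
φR_n = 0.75 × 432 × 1994 × 10⁻³ = 646 kN.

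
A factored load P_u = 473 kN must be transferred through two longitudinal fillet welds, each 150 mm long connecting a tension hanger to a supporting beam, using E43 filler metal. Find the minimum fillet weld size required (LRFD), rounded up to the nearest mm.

E43XX → F_EXX = 430 MPa.
Total weld length L = 300 mm.
Required throat t_e = P_u / (φ × 0.6 F_EXX × L) = 473 / (0.75 × 0.6 × 430 × 300 × 10⁻³) = 8.148 mm.
Required leg w = t_e / 0.707 = 11.52 mm → use 12 mm.

w = 12 mm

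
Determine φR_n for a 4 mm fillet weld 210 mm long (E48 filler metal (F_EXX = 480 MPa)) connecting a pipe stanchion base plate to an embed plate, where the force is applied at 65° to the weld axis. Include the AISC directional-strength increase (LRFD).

φR_n ≈ 184 kN

t_e = 0.707 × 4 = 2.828 mm; A_we = 2.828 × 210 = 593.9 mm².
Directional factor: 1.0 + 0.5 sin^1.5(65°) = 1.431.
F_nw = 0.6 × 480 × 1.431 = 412.2 MPa.
φR_n = 0.75 × 412.2 × 593.9 × 10⁻³ = 183.6 kN.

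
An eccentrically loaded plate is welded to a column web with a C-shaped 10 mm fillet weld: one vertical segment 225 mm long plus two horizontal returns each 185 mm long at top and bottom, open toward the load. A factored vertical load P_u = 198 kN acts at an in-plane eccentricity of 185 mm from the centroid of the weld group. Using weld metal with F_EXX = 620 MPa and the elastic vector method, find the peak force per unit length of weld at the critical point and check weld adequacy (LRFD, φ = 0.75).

Total weld length L_w = 595 mm. Treat welds as unit-width lines.
Centroid: x̄ = 2×185×92.5 / 595 = 57.52 mm from the vertical weld.
Polar moment about centroid: J = I_x + I_y = [225³/12 + 2×185×112.5²] + [225×57.52² + 2(185³/12 + 185×34.98²)] = 7884000 mm³.
Direct shear f_v = P/L_w = 198×10³ / 595 = 332.8 N/mm (vertical).
Torsion M = P·e = 198×10³ × 185 = 36630000 N·mm.
Critical point at (x, y) = (127.5, 112.5) from centroid. f_tx = M·y/J = 522.7 N/mm; f_ty = M·x/J = 592.2 N/mm.
Resultant f_max = √[f_tx² + (f_v + f_ty)²] = √[522.7² + (332.8 + 592.2)²] = 1062 N/mm.
Capacity per unit length: φr_n = 0.75 × 0.6 × 620 × (0.707 × 10) = 1973 N/mm.
1062 ≤ 1973 → adequate.

f_max ≈ 1060 N/mm; adequate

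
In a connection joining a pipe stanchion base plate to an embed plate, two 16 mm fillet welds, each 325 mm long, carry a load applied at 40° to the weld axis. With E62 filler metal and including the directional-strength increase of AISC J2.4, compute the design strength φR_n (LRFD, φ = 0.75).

E62XX → F_EXX = 620 MPa.
t_e = 0.707 × 16 = 11.31 mm; A_we = 11.31 × 650 = 7353 mm².
Directional factor: 1.0 + 0.5 sin^1.5(40°) = 1.258.
F_nw = 0.6 × 620 × 1.258 = 467.9 MPa.
φR_n = 0.75 × 467.9 × 7353 × 10⁻³ = 2580 kN.

φR_n ≈ 2580 kN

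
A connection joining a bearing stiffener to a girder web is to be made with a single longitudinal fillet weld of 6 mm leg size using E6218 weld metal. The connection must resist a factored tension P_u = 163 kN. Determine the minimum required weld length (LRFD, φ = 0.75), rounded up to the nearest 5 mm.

E62XX → F_EXX = 620 MPa.
Throat t_e = 0.707 × 6 = 4.242 mm.
φr_n = 0.75 × 0.6 × 620 × 4.242 × 10⁻³ = 1.184 kN/mm.
L_req = P_u / φr_n = 163 / 1.184 = 137.7 mm total.
Round up → use L = 140 mm.

L = 140 mm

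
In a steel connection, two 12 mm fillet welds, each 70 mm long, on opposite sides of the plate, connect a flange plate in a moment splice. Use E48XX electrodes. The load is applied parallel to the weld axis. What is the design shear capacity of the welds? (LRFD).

E48XX → F_EXX = 480 MPa.
Effective throat t_e = 0.707 × 12 = 8.484 mm.
Total length L = 140 mm; A_we = 8.484 × 140 = 1188 mm².
F_nw = 0.6 F_EXX = 0.6 × 480 = 288 MPa.
φR_n = 0.75 × 288 × 1188 × 10⁻³ = 256.6 kN.

φR_n ≈ 257 kN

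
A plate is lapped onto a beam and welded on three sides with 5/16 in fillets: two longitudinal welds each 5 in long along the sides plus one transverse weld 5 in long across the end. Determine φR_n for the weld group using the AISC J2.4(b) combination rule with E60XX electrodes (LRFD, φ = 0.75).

E60XX → F_EXX = 60 ksi.
t_e = 0.707 × 0.3125 = 0.2209 in.
R_nwl = 0.6 × 60 × 0.2209 × 10 = 79.54 kips (longitudinal, 2 welds).
R_nwt = 0.6 × 60 × 0.2209 × 5 = 39.77 kips (transverse, base value).
(i) R_nwl + R_nwt = 119.3 kips; (ii) 0.85 R_nwl + 1.5 R_nwt = 127.3 kips.
R_n = max = 127.3 kips [governs: (ii)]; φR_n = 95.44 kips.

φR_n ≈ 95.4 kips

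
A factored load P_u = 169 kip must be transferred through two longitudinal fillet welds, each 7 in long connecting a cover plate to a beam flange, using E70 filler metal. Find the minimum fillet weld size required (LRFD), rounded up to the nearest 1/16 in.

w = 9/16 in

E70XX → F_EXX = 70 ksi.
Total weld length L = 14 in.
Required throat t_e = P_u / (φ × 0.6 F_EXX × L) = 169 / (0.75 × 0.6 × 70 × 14) = 0.3832 in.
Required leg w = t_e / 0.707 = 0.542 in → use 9/16 in.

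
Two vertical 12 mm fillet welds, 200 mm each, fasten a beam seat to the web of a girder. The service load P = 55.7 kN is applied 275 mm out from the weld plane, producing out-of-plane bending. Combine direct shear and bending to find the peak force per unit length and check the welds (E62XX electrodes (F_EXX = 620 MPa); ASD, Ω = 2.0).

L_w = 2 × 200 = 400 mm; section modulus (unit throat) S = 2 × L²/6 = 13330 mm².
Direct shear f_v = P/L_w = 55.7×10³/400 = 139.2 N/mm.
Moment M = P × e = 55.7×10³ × 275 = 15318000 N·mm; bending f_b = M/S = 1149 N/mm.
f_max = √(f_v² + f_b²) = √(139.2² + 1149²) = 1157 N/mm.
r_n/Ω = (1/2.0) × 0.6 × 620 × (0.707 × 12) = 1578 N/mm → adequate.

f_max ≈ 1160 N/mm; adequate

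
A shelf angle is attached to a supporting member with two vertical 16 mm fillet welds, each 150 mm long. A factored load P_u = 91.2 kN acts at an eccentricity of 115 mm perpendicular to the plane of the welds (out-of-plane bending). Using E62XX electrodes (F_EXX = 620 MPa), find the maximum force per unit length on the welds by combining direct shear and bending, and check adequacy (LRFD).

f_max ≈ 1430 N/mm; adequate

L_w = 2 × 150 = 300 mm; section modulus (unit throat) S = 2 × L²/6 = 7500 mm².
Direct shear f_v = P/L_w = 91.2×10³/300 = 304 N/mm.
Moment M = P × e = 91.2×10³ × 115 = 10488000 N·mm; bending f_b = M/S = 1398 N/mm.
f_max = √(f_v² + f_b²) = √(304² + 1398²) = 1431 N/mm.
φr_n = 0.75 × 0.6 × 620 × (0.707 × 16) = 3156 N/mm → adequate.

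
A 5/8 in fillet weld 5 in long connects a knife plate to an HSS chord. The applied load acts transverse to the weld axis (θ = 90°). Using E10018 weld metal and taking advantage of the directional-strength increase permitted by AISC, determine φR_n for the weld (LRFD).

E100XX → F_EXX = 100 ksi.
t_e = 0.707 × 0.625 = 0.4419 in; A_we = 0.4419 × 5 = 2.209 in².
Directional factor: 1.0 + 0.5 sin^1.5(90°) = 1.5.
F_nw = 0.6 × 100 × 1.5 = 90 ksi.
φR_n = 0.75 × 90 × 2.209 = 149.1 kips.

φR_n ≈ 149 kips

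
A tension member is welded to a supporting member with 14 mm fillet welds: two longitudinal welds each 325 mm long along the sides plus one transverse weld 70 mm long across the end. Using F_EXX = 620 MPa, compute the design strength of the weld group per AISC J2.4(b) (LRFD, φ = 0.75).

φR_n ≈ 1990 kN

t_e = 0.707 × 14 = 9.898 mm.
R_nwl = 0.6 × 620 × 9.898 × 650 × 10⁻³ = 2393 kN (longitudinal, 2 welds).
R_nwt = 0.6 × 620 × 9.898 × 70 × 10⁻³ = 257.7 kN (transverse, base value).
(i) R_nwl + R_nwt = 2651 kN; (ii) 0.85 R_nwl + 1.5 R_nwt = 2421 kN.
R_n = max = 2651 kN [governs: (i)]; φR_n = 1988 kN.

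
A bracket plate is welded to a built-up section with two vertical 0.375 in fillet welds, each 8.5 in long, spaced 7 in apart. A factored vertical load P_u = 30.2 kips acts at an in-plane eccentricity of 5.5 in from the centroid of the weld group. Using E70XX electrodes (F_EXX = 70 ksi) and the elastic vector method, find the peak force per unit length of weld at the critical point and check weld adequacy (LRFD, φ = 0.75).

Total weld length L_w = 17 in. Treat welds as unit-width lines.
Polar moment about centroid: J = 2[d³/12 + d(b/2)²] = 2[8.5³/12 + 8.5×3.5²] = 310.6 in³.
Direct shear f_v = P/L_w = 30.2 / 17 = 1.776 kip/in (vertical).
Torsion M = P·e = 30.2 × 5.5 = 166.1 kip·in.
Critical point at (x, y) = (3.5, 4.25) from centroid. f_tx = M·y/J = 2.273 kip/in; f_ty = M·x/J = 1.872 kip/in.
Resultant f_max = √[f_tx² + (f_v + f_ty)²] = √[2.273² + (1.776 + 1.872)²] = 4.298 kip/in.
Capacity per unit length: φr_n = 0.75 × 0.6 × 70 × (0.707 × 0.375) = 8.351 kip/in.
4.298 ≤ 8.351 → adequate.

f_max ≈ 4.3 kip/in; adequate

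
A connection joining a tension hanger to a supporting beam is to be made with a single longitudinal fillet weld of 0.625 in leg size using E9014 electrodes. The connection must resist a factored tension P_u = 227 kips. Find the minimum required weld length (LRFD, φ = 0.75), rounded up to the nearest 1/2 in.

L = 13 in

E90XX → F_EXX = 90 ksi.
Throat t_e = 0.707 × 0.625 = 0.4419 in.
φr_n = 0.75 × 0.6 × 90 × 0.4419 = 17.9 kips/in.
L_req = P_u / φr_n = 227 / 17.9 = 12.68 in total.
Round up → use L = 13 in.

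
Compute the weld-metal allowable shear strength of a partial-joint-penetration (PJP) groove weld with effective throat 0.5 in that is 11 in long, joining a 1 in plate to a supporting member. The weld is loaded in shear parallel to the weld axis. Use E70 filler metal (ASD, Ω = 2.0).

R_n/Ω ≈ 116 kip

E70XX → F_EXX = 70 ksi.
Effective throat (given) t_e = 0.5 in.
A_we = 0.5 × 11 = 5.5 in².
F_nw = 0.6 F_EXX = 42 ksi.
R_n/Ω = (42 × 5.5) / 2.0 = 115.5 kip.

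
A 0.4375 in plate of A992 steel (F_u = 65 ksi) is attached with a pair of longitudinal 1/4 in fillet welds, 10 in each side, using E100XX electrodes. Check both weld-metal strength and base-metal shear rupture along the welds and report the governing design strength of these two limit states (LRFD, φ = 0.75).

φR_n ≈ 159 kip (weld metal governs)

E100XX → F_EXX = 100 ksi.
t_e = 0.707 × 0.25 = 0.1767 in; L = 20 in.
Weld metal: φR_n = 0.75 × 0.6 × 100 × 0.1767 × 20 = 159.1 kip.
Base metal (shear rupture): φR_n = 0.75 × 0.6 × 65 × 0.4375 × 20 = 255.9 kip.
Governing: weld metal.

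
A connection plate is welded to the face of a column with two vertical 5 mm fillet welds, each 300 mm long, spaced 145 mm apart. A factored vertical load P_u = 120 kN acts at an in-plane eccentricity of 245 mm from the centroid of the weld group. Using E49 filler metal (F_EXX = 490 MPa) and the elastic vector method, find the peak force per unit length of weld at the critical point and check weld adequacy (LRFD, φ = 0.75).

Total weld length L_w = 600 mm. Treat welds as unit-width lines.
Polar moment about centroid: J = 2[d³/12 + d(b/2)²] = 2[300³/12 + 300×72.5²] = 7654000 mm³.
Direct shear f_v = P/L_w = 120×10³ / 600 = 200 N/mm (vertical).
Torsion M = P·e = 120×10³ × 245 = 29400000 N·mm.
Critical point at (x, y) = (72.5, 150) from centroid. f_tx = M·y/J = 576.2 N/mm; f_ty = M·x/J = 278.5 N/mm.
Resultant f_max = √[f_tx² + (f_v + f_ty)²] = √[576.2² + (200 + 278.5)²] = 749 N/mm.
Capacity per unit length: φr_n = 0.75 × 0.6 × 490 × (0.707 × 5) = 779.5 N/mm.
749 ≤ 779.5 → adequate.

f_max ≈ 749 N/mm; adequate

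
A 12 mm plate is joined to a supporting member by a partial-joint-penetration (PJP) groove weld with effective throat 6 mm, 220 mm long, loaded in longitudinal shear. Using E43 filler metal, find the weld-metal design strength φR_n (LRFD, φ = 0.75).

φR_n ≈ 255 kN

E43XX → F_EXX = 430 MPa.
Effective throat (given) t_e = 6 mm.
A_we = 6 × 220 = 1320 mm².
F_nw = 0.6 F_EXX = 258 MPa.
φR_n = 0.75 × 258 × 1320 × 10⁻³ = 255.4 kN.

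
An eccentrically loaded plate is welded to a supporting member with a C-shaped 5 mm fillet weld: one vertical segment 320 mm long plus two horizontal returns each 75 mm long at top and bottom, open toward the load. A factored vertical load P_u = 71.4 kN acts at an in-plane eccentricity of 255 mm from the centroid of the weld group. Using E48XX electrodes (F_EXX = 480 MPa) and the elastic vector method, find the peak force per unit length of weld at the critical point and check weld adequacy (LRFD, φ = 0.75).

Total weld length L_w = 470 mm. Treat welds as unit-width lines.
Centroid: x̄ = 2×75×37.5 / 470 = 11.97 mm from the vertical weld.
Polar moment about centroid: J = I_x + I_y = [320³/12 + 2×75×160²] + [320×11.97² + 2(75³/12 + 75×25.53²)] = 6785000 mm³.
Direct shear f_v = P/L_w = 71.4×10³ / 470 = 151.9 N/mm (vertical).
Torsion M = P·e = 71.4×10³ × 255 = 18207000 N·mm.
Critical point at (x, y) = (63.03, 160) from centroid. f_tx = M·y/J = 429.4 N/mm; f_ty = M·x/J = 169.2 N/mm.
Resultant f_max = √[f_tx² + (f_v + f_ty)²] = √[429.4² + (151.9 + 169.2)²] = 536.1 N/mm.
Capacity per unit length: φr_n = 0.75 × 0.6 × 480 × (0.707 × 5) = 763.6 N/mm.
536.1 ≤ 763.6 → adequate.

f_max ≈ 536 N/mm; adequate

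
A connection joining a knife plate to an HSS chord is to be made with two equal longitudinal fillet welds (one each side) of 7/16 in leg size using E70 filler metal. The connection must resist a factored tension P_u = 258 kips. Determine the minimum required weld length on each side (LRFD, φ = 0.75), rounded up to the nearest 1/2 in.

L = 13.5 in on each side

E70XX → F_EXX = 70 ksi.
Throat t_e = 0.707 × 0.4375 = 0.3093 in.
φr_n = 0.75 × 0.6 × 70 × 0.3093 = 9.743 kips/in.
L_req = P_u / φr_n = 258 / 9.743 = 26.48 in total.
Per side: 26.48 / 2 = 13.24 in.
Round up → use L = 13.5 in on each side.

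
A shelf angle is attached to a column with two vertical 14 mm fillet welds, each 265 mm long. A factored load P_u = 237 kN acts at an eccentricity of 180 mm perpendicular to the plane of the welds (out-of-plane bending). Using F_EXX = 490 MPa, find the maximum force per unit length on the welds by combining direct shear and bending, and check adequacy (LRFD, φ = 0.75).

f_max ≈ 1880 N/mm; adequate

L_w = 2 × 265 = 530 mm; section modulus (unit throat) S = 2 × L²/6 = 23410 mm².
Direct shear f_v = P/L_w = 237×10³/530 = 447.2 N/mm.
Moment M = P × e = 237×10³ × 180 = 42660000 N·mm; bending f_b = M/S = 1822 N/mm.
f_max = √(f_v² + f_b²) = √(447.2² + 1822²) = 1876 N/mm.
φr_n = 0.75 × 0.6 × 490 × (0.707 × 14) = 2183 N/mm → adequate.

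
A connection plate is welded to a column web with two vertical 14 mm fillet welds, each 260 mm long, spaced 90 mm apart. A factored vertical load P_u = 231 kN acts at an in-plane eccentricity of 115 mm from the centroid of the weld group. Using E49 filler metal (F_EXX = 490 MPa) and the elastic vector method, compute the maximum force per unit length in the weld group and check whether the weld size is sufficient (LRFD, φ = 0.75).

Total weld length L_w = 520 mm. Treat welds as unit-width lines.
Polar moment about centroid: J = 2[d³/12 + d(b/2)²] = 2[260³/12 + 260×45²] = 3982000 mm³.
Direct shear f_v = P/L_w = 231×10³ / 520 = 444.2 N/mm (vertical).
Torsion M = P·e = 231×10³ × 115 = 26565000 N·mm.
Critical point at (x, y) = (45, 130) from centroid. f_tx = M·y/J = 867.2 N/mm; f_ty = M·x/J = 300.2 N/mm.
Resultant f_max = √[f_tx² + (f_v + f_ty)²] = √[867.2² + (444.2 + 300.2)²] = 1143 N/mm.
Capacity per unit length: φr_n = 0.75 × 0.6 × 490 × (0.707 × 14) = 2183 N/mm.
1143 ≤ 2183 → adequate.

f_max ≈ 1140 N/mm; adequate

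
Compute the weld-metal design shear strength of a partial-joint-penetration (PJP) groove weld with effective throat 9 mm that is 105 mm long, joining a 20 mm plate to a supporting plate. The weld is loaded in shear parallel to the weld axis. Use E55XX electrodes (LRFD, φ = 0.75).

E55XX → F_EXX = 550 MPa.
Effective throat (given) t_e = 9 mm.
A_we = 9 × 105 = 945 mm².
F_nw = 0.6 F_EXX = 330 MPa.
φR_n = 0.75 × 330 × 945 × 10⁻³ = 233.9 kN.

φR_n ≈ 234 kN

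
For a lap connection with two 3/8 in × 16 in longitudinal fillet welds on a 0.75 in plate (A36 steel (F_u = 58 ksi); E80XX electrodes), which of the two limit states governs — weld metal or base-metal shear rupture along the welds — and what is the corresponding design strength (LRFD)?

E80XX → F_EXX = 80 ksi.
t_e = 0.707 × 0.375 = 0.2651 in; L = 32 in.
Weld metal: φR_n = 0.75 × 0.6 × 80 × 0.2651 × 32 = 305.4 kip.
Base metal (shear rupture): φR_n = 0.75 × 0.6 × 58 × 0.75 × 32 = 626.4 kip.
Governing: weld metal.

φR_n ≈ 305 kip (weld metal governs)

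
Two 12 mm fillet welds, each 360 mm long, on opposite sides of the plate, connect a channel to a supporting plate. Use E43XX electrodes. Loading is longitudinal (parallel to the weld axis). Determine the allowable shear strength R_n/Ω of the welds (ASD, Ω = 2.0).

E43XX → F_EXX = 430 MPa.
Effective throat t_e = 0.707 × 12 = 8.484 mm.
Total length L = 720 mm; A_we = 8.484 × 720 = 6108 mm².
F_nw = 0.6 F_EXX = 0.6 × 430 = 258 MPa.
R_n = 258 × 6108 × 10⁻³ = 1576 kN; R_n/Ω = 1576/2.0 = 788 kN.

R_n/Ω ≈ 788 kN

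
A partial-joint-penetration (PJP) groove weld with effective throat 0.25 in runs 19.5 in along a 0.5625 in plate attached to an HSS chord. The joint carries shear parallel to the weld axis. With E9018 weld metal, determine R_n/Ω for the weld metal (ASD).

E90XX → F_EXX = 90 ksi.
Effective throat (given) t_e = 0.25 in.
A_we = 0.25 × 19.5 = 4.875 in².
F_nw = 0.6 F_EXX = 54 ksi.
R_n/Ω = (54 × 4.875) / 2.0 = 131.6 kips.

R_n/Ω ≈ 132 kips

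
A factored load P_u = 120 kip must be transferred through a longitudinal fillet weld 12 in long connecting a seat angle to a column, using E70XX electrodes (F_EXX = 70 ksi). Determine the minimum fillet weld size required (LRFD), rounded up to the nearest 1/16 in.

Total weld length L = 12 in.
Required throat t_e = P_u / (φ × 0.6 F_EXX × L) = 120 / (0.75 × 0.6 × 70 × 12) = 0.3175 in.
Required leg w = t_e / 0.707 = 0.449 in → use 1/2 in.

w = 1/2 in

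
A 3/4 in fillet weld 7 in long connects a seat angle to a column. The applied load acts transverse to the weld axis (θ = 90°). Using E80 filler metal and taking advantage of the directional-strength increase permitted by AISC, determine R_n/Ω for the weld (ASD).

R_n/Ω ≈ 134 kips

E80XX → F_EXX = 80 ksi.
t_e = 0.707 × 0.75 = 0.5302 in; A_we = 0.5302 × 7 = 3.712 in².
Directional factor: 1.0 + 0.5 sin^1.5(90°) = 1.5.
F_nw = 0.6 × 80 × 1.5 = 72 ksi.
R_n/Ω = (72 × 3.712) / 2.0 = 133.6 kips.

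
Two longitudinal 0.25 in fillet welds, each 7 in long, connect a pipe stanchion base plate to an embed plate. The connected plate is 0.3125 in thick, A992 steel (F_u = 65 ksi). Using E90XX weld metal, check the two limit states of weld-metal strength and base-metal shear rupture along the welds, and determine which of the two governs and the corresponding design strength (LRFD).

φR_n ≈ 100 kips (weld metal governs)

E90XX → F_EXX = 90 ksi.
t_e = 0.707 × 0.25 = 0.1767 in; L = 14 in.
Weld metal: φR_n = 0.75 × 0.6 × 90 × 0.1767 × 14 = 100.2 kips.
Base metal (shear rupture): φR_n = 0.75 × 0.6 × 65 × 0.3125 × 14 = 128 kips.
Governing: weld metal.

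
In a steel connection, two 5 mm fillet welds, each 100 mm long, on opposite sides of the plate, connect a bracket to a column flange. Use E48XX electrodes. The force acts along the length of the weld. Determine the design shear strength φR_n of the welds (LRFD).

φR_n ≈ 153 kN

E48XX → F_EXX = 480 MPa.
Effective throat t_e = 0.707 × 5 = 3.535 mm.
Total length L = 200 mm; A_we = 3.535 × 200 = 707 mm².
F_nw = 0.6 F_EXX = 0.6 × 480 = 288 MPa.
φR_n = 0.75 × 288 × 707 × 10⁻³ = 152.7 kN.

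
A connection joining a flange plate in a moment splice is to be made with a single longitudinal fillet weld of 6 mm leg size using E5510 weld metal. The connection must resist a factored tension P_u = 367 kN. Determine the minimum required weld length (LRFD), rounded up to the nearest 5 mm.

L = 350 mm

E55XX → F_EXX = 550 MPa.
Throat t_e = 0.707 × 6 = 4.242 mm.
φr_n = 0.75 × 0.6 × 550 × 4.242 × 10⁻³ = 1.05 kN/mm.
L_req = P_u / φr_n = 367 / 1.05 = 349.6 mm total.
Round up → use L = 350 mm.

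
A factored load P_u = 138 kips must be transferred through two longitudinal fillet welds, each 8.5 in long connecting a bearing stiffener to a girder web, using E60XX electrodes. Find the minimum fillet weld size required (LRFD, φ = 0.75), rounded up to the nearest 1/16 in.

E60XX → F_EXX = 60 ksi.
Total weld length L = 17 in.
Required throat t_e = P_u / (φ × 0.6 F_EXX × L) = 138 / (0.75 × 0.6 × 60 × 17) = 0.3007 in.
Required leg w = t_e / 0.707 = 0.4253 in → use 7/16 in.

w = 7/16 in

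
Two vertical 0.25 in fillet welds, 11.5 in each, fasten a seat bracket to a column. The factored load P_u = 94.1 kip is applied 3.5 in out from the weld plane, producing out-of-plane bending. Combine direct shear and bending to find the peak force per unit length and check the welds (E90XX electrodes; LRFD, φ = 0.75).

E90XX → F_EXX = 90 ksi.
L_w = 2 × 11.5 = 23 in; section modulus (unit throat) S = 2 × L²/6 = 44.08 in².
Direct shear f_v = P/L_w = 94.1/23 = 4.091 kip/in.
Moment M = P × e = 94.1 × 3.5 = 329.35 kip·in; bending f_b = M/S = 7.471 kip/in.
f_max = √(f_v² + f_b²) = √(4.091² + 7.471²) = 8.518 kip/in.
φr_n = 0.75 × 0.6 × 90 × (0.707 × 0.25) = 7.158 kip/in → NOT adequate.

f_max ≈ 8.52 kip/in; NOT adequate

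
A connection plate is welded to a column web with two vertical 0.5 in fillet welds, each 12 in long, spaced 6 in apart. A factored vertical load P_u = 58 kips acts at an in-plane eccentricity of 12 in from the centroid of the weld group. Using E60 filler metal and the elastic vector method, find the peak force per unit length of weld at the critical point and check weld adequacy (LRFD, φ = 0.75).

f_max ≈ 10.6 kip/in; NOT adequate

E60XX → F_EXX = 60 ksi.
Total weld length L_w = 24 in. Treat welds as unit-width lines.
Polar moment about centroid: J = 2[d³/12 + d(b/2)²] = 2[12³/12 + 12×3²] = 504 in³.
Direct shear f_v = P/L_w = 58 / 24 = 2.417 kip/in (vertical).
Torsion M = P·e = 58 × 12 = 696 kip·in.
Critical point at (x, y) = (3, 6) from centroid. f_tx = M·y/J = 8.286 kip/in; f_ty = M·x/J = 4.143 kip/in.
Resultant f_max = √[f_tx² + (f_v + f_ty)²] = √[8.286² + (2.417 + 4.143)²] = 10.57 kip/in.
Capacity per unit length: φr_n = 0.75 × 0.6 × 60 × (0.707 × 0.5) = 9.544 kip/in.
10.57 > 9.544 → NOT adequate.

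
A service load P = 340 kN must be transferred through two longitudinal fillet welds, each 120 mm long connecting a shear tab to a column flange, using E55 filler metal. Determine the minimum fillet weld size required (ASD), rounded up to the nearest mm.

w = 13 mm

E55XX → F_EXX = 550 MPa.
Total weld length L = 240 mm.
Required throat t_e = P × Ω / (0.6 F_EXX × L) = 340 × 2.0 / (0.6 × 550 × 240 × 10⁻³) = 8.586 mm.
Required leg w = t_e / 0.707 = 12.14 mm → use 13 mm.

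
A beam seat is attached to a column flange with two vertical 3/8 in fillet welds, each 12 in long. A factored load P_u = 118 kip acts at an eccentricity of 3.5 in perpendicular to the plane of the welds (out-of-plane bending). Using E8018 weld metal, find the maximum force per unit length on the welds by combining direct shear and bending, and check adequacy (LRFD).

E80XX → F_EXX = 80 ksi.
L_w = 2 × 12 = 24 in; section modulus (unit throat) S = 2 × L²/6 = 48 in².
Direct shear f_v = P/L_w = 118/24 = 4.917 kip/in.
Moment M = P × e = 118 × 3.5 = 413 kip·in; bending f_b = M/S = 8.604 kip/in.
f_max = √(f_v² + f_b²) = √(4.917² + 8.604²) = 9.91 kip/in.
φr_n = 0.75 × 0.6 × 80 × (0.707 × 0.375) = 9.544 kip/in → NOT adequate.

f_max ≈ 9.91 kip/in; NOT adequate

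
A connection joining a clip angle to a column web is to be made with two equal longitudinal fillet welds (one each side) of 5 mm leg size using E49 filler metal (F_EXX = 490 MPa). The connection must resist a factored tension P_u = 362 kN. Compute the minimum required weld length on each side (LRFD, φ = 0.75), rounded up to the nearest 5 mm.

L = 235 mm on each side

Throat t_e = 0.707 × 5 = 3.535 mm.
φr_n = 0.75 × 0.6 × 490 × 3.535 × 10⁻³ = 0.7795 kN/mm.
L_req = P_u / φr_n = 362 / 0.7795 = 464.4 mm total.
Per side: 464.4 / 2 = 232.2 mm.
Round up → use L = 235 mm on each side.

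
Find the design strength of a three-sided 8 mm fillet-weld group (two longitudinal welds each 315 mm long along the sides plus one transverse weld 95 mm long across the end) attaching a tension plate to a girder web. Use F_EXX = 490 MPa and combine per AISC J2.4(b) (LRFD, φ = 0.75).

φR_n ≈ 904 kN

t_e = 0.707 × 8 = 5.656 mm.
R_nwl = 0.6 × 490 × 5.656 × 630 × 10⁻³ = 1048 kN (longitudinal, 2 welds).
R_nwt = 0.6 × 490 × 5.656 × 95 × 10⁻³ = 158 kN (transverse, base value).
(i) R_nwl + R_nwt = 1206 kN; (ii) 0.85 R_nwl + 1.5 R_nwt = 1127 kN.
R_n = max = 1206 kN [governs: (i)]; φR_n = 904.2 kN.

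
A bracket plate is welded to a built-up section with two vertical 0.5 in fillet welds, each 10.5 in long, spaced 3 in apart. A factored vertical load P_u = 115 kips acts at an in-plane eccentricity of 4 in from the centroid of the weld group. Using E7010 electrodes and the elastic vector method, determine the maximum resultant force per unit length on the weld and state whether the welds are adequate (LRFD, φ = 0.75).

E70XX → F_EXX = 70 ksi.
Total weld length L_w = 21 in. Treat welds as unit-width lines.
Polar moment about centroid: J = 2[d³/12 + d(b/2)²] = 2[10.5³/12 + 10.5×1.5²] = 240.2 in³.
Direct shear f_v = P/L_w = 115 / 21 = 5.476 kip/in (vertical).
Torsion M = P·e = 115 × 4 = 460 kip·in.
Critical point at (x, y) = (1.5, 5.25) from centroid. f_tx = M·y/J = 10.05 kip/in; f_ty = M·x/J = 2.873 kip/in.
Resultant f_max = √[f_tx² + (f_v + f_ty)²] = √[10.05² + (5.476 + 2.873)²] = 13.07 kip/in.
Capacity per unit length: φr_n = 0.75 × 0.6 × 70 × (0.707 × 0.5) = 11.14 kip/in.
13.07 > 11.14 → NOT adequate.

f_max ≈ 13.1 kip/in; NOT adequate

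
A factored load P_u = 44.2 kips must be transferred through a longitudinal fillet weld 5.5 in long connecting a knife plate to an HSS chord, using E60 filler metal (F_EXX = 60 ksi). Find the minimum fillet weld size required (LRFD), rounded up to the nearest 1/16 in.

Total weld length L = 5.5 in.
Required throat t_e = P_u / (φ × 0.6 F_EXX × L) = 44.2 / (0.75 × 0.6 × 60 × 5.5) = 0.2976 in.
Required leg w = t_e / 0.707 = 0.421 in → use 7/16 in.

w = 7/16 in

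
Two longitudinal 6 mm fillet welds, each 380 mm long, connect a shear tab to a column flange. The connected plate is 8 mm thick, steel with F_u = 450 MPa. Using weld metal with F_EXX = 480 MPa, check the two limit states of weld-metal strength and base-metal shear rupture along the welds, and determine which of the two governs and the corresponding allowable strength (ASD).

R_n/Ω ≈ 464 kN (weld metal governs)

t_e = 0.707 × 6 = 4.242 mm; L = 760 mm.
Weld metal: R_n/Ω = (1/2.0) × 0.6 × 480 × 4.242 × 760 × 10⁻³ = 464.2 kN.
Base metal (shear rupture): R_n/Ω = (1/2.0) × 0.6 × 450 × 8 × 760 × 10⁻³ = 820.8 kN.
Governing: weld metal.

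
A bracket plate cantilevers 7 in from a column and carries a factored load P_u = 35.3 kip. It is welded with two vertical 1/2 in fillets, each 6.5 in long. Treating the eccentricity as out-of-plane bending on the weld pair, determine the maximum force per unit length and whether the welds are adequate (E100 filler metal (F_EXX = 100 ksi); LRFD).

L_w = 2 × 6.5 = 13 in; section modulus (unit throat) S = 2 × L²/6 = 14.08 in².
Direct shear f_v = P/L_w = 35.3/13 = 2.715 kip/in.
Moment M = P × e = 35.3 × 7 = 247.1 kip·in; bending f_b = M/S = 17.55 kip/in.
f_max = √(f_v² + f_b²) = √(2.715² + 17.55²) = 17.75 kip/in.
φr_n = 0.75 × 0.6 × 100 × (0.707 × 0.5) = 15.91 kip/in → NOT adequate.

f_max ≈ 17.8 kip/in; NOT adequate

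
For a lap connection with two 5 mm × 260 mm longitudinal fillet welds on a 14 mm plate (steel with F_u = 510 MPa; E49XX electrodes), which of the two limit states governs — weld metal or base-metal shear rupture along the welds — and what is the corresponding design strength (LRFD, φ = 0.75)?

φR_n ≈ 405 kN (weld metal governs)

E49XX → F_EXX = 490 MPa.
t_e = 0.707 × 5 = 3.535 mm; L = 520 mm.
Weld metal: φR_n = 0.75 × 0.6 × 490 × 3.535 × 520 × 10⁻³ = 405.3 kN.
Base metal (shear rupture): φR_n = 0.75 × 0.6 × 510 × 14 × 520 × 10⁻³ = 1671 kN.
Governing: weld metal.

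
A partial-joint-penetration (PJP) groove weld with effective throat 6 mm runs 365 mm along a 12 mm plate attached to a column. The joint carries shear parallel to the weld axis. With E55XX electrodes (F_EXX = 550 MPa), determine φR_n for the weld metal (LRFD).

φR_n ≈ 542 kN

Effective throat (given) t_e = 6 mm.
A_we = 6 × 365 = 2190 mm².
F_nw = 0.6 F_EXX = 330 MPa.
φR_n = 0.75 × 330 × 2190 × 10⁻³ = 542 kN.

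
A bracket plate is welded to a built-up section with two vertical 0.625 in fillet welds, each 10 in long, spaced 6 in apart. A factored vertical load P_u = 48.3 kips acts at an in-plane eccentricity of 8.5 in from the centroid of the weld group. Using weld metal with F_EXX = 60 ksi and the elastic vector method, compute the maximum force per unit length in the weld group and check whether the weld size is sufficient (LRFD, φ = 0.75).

Total weld length L_w = 20 in. Treat welds as unit-width lines.
Polar moment about centroid: J = 2[d³/12 + d(b/2)²] = 2[10³/12 + 10×3²] = 346.7 in³.
Direct shear f_v = P/L_w = 48.3 / 20 = 2.415 kip/in (vertical).
Torsion M = P·e = 48.3 × 8.5 = 410.55 kip·in.
Critical point at (x, y) = (3, 5) from centroid. f_tx = M·y/J = 5.921 kip/in; f_ty = M·x/J = 3.553 kip/in.
Resultant f_max = √[f_tx² + (f_v + f_ty)²] = √[5.921² + (2.415 + 3.553)²] = 8.407 kip/in.
Capacity per unit length: φr_n = 0.75 × 0.6 × 60 × (0.707 × 0.625) = 11.93 kip/in.
8.407 ≤ 11.93 → adequate.

f_max ≈ 8.41 kip/in; adequate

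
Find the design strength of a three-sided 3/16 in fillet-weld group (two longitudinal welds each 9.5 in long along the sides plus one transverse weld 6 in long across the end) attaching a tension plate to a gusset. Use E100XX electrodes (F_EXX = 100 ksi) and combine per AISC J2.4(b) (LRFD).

t_e = 0.707 × 0.1875 = 0.1326 in.
R_nwl = 0.6 × 100 × 0.1326 × 19 = 151.1 kip (longitudinal, 2 welds).
R_nwt = 0.6 × 100 × 0.1326 × 6 = 47.72 kip (transverse, base value).
(i) R_nwl + R_nwt = 198.8 kip; (ii) 0.85 R_nwl + 1.5 R_nwt = 200 kip.
R_n = max = 200 kip [governs: (ii)]; φR_n = 150 kip.

φR_n ≈ 150 kip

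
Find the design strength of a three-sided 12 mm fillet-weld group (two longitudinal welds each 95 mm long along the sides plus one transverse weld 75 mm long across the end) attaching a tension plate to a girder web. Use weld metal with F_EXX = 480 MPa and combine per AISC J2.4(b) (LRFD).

φR_n ≈ 502 kN

t_e = 0.707 × 12 = 8.484 mm.
R_nwl = 0.6 × 480 × 8.484 × 190 × 10⁻³ = 464.2 kN (longitudinal, 2 welds).
R_nwt = 0.6 × 480 × 8.484 × 75 × 10⁻³ = 183.3 kN (transverse, base value).
(i) R_nwl + R_nwt = 647.5 kN; (ii) 0.85 R_nwl + 1.5 R_nwt = 669.5 kN.
R_n = max = 669.5 kN [governs: (ii)]; φR_n = 502.1 kN.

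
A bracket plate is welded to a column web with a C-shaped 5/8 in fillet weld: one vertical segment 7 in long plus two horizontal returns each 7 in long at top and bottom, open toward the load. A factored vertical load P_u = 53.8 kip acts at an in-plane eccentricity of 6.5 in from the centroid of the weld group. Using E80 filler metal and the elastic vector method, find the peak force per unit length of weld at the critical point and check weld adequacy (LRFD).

E80XX → F_EXX = 80 ksi.
Total weld length L_w = 21 in. Treat welds as unit-width lines.
Centroid: x̄ = 2×7×3.5 / 21 = 2.333 in from the vertical weld.
Polar moment about centroid: J = I_x + I_y = [7³/12 + 2×7×3.5²] + [7×2.333² + 2(7³/12 + 7×1.167²)] = 314.4 in³.
Direct shear f_v = P/L_w = 53.8 / 21 = 2.562 kip/in (vertical).
Torsion M = P·e = 53.8 × 6.5 = 349.7 kip·in.
Critical point at (x, y) = (4.667, 3.5) from centroid. f_tx = M·y/J = 3.893 kip/in; f_ty = M·x/J = 5.19 kip/in.
Resultant f_max = √[f_tx² + (f_v + f_ty)²] = √[3.893² + (2.562 + 5.19)²] = 8.675 kip/in.
Capacity per unit length: φr_n = 0.75 × 0.6 × 80 × (0.707 × 0.625) = 15.91 kip/in.
8.675 ≤ 15.91 → adequate.

f_max ≈ 8.67 kip/in; adequate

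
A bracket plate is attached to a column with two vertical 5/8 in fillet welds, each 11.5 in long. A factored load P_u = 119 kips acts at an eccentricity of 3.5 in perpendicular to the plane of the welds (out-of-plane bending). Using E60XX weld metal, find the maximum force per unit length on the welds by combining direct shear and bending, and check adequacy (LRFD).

E60XX → F_EXX = 60 ksi.
L_w = 2 × 11.5 = 23 in; section modulus (unit throat) S = 2 × L²/6 = 44.08 in².
Direct shear f_v = P/L_w = 119/23 = 5.174 kip/in.
Moment M = P × e = 119 × 3.5 = 416.5 kip·in; bending f_b = M/S = 9.448 kip/in.
f_max = √(f_v² + f_b²) = √(5.174² + 9.448²) = 10.77 kip/in.
φr_n = 0.75 × 0.6 × 60 × (0.707 × 0.625) = 11.93 kip/in → adequate.

f_max ≈ 10.8 kip/in; adequate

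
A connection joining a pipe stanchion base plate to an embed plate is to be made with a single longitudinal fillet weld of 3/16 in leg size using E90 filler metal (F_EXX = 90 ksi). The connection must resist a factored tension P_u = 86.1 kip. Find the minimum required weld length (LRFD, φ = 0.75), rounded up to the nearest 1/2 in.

L = 16.5 in

Throat t_e = 0.707 × 0.1875 = 0.1326 in.
φr_n = 0.75 × 0.6 × 90 × 0.1326 = 5.369 kip/in.
L_req = P_u / φr_n = 86.1 / 5.369 = 16.04 in total.
Round up → use L = 16.5 in.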